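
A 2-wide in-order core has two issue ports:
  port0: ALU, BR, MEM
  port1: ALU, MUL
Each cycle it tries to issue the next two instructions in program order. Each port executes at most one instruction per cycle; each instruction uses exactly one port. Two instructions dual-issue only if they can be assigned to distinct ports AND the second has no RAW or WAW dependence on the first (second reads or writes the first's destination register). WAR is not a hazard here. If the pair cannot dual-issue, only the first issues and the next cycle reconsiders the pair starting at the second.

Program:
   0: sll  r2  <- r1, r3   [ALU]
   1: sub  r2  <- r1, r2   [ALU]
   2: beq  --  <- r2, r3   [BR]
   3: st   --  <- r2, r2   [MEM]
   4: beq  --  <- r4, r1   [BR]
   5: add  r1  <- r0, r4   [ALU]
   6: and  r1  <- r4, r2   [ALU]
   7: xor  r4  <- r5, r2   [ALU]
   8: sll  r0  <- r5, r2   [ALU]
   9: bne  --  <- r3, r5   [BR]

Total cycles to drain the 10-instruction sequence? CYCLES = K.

[0] i0  sll.ALU  -- RAW+WAW r2
[1] i1  sub.ALU  -- RAW r2
[2] i2  beq.BR  -- no-port BR/MEM
[3] i3  st.MEM  -- no-port MEM/BR
[4] i4+i5  beq.BR+add.ALU  -- 2-wide
[5] i6+i7  and.ALU+xor.ALU  -- 2-wide
[6] i8+i9  sll.ALU+bne.BR  -- 2-wide

CYCLES = 7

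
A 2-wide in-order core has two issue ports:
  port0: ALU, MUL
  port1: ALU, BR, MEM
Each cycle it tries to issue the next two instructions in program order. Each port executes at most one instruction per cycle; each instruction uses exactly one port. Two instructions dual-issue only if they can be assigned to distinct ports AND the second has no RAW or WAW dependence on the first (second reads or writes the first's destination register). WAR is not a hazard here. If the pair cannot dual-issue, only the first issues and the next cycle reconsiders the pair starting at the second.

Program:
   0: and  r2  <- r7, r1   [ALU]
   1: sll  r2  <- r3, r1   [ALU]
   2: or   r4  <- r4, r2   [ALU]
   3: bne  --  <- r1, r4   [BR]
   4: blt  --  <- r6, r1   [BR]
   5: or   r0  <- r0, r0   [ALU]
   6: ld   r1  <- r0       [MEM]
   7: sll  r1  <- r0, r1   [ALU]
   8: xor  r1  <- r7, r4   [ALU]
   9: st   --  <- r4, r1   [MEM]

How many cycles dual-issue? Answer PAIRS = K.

PAIRS = 1

#0 head=0: and.ALU i0 WAW r2
#1 head=1: sll.ALU i1 RAW r2
#2 head=2: or.ALU i2 RAW r4
#3 head=3: bne.BR i3 no-port BR/BR
#4 head=4: blt.BR or.ALU i4&i5 pair
#5 head=6: ld.MEM i6 RAW+WAW r1
#6 head=7: sll.ALU i7 WAW r1
#7 head=8: xor.ALU i8 RAW r1
#8 head=9: st.MEM i9 tail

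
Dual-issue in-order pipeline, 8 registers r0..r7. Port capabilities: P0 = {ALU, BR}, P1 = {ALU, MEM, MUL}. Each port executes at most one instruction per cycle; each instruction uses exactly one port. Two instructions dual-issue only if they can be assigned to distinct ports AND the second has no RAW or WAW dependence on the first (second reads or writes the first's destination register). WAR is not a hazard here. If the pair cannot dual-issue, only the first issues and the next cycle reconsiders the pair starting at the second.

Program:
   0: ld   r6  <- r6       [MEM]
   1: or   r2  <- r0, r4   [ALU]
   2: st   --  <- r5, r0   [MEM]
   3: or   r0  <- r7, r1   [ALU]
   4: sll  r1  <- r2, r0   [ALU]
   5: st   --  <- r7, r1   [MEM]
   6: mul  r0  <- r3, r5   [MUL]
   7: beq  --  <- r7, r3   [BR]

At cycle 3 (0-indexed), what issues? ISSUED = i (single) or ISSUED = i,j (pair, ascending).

ISSUED = 5

[0] i0+i1  ld/or  -- dual
[1] i2+i3  st/or  -- dual
[2] i4  sll  -- RAW r1
[3] i5  st  -- no-port MEM/MUL
[4] i6+i7  mul/beq  -- dual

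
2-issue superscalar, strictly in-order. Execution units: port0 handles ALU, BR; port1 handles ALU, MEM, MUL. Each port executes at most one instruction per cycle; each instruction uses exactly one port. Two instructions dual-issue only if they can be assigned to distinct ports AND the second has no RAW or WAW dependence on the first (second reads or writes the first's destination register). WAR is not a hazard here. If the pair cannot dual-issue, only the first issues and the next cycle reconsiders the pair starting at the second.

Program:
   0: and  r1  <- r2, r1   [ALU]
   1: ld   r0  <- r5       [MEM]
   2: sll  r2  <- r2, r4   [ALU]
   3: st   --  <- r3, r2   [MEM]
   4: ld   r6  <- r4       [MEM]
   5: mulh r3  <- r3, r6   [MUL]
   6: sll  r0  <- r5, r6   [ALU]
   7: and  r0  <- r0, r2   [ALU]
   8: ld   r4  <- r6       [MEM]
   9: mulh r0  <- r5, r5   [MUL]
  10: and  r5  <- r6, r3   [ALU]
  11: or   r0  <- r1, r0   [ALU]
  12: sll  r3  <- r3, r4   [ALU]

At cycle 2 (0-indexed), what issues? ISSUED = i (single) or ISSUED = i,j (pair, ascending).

ISSUED = 3

  cy0 -> i0,i1 (and.ALU;ld.MEM) 2-wide
  cy1 -> i2 (sll.ALU) RAW r2
  cy2 -> i3 (st.MEM) no-port MEM/MEM
  cy3 -> i4 (ld.MEM) no-port MEM/MUL
  cy4 -> i5,i6 (mulh.MUL;sll.ALU) 2-wide
  cy5 -> i7,i8 (and.ALU;ld.MEM) 2-wide
  cy6 -> i9,i10 (mulh.MUL;and.ALU) 2-wide
  cy7 -> i11,i12 (or.ALU;sll.ALU) 2-wide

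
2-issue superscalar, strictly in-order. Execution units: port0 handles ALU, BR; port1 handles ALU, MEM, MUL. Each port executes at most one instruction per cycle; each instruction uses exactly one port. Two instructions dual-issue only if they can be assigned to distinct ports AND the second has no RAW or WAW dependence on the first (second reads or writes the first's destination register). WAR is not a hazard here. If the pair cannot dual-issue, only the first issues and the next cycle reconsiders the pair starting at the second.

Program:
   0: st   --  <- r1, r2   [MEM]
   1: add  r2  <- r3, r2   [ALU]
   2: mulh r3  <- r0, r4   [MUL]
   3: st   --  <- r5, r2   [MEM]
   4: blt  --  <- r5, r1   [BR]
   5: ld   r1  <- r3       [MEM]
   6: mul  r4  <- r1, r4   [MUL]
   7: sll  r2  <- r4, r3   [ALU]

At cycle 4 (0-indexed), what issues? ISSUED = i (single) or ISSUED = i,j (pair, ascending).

  cy0 -> i0,i1 (st.MEM add.ALU) dual
  cy1 -> i2 (mulh.MUL) no-port MUL/MEM
  cy2 -> i3,i4 (st.MEM blt.BR) dual
  cy3 -> i5 (ld.MEM) no-port MEM/MUL
  cy4 -> i6 (mul.MUL) RAW r4
  cy5 -> i7 (sll.ALU) tail

ISSUED = 6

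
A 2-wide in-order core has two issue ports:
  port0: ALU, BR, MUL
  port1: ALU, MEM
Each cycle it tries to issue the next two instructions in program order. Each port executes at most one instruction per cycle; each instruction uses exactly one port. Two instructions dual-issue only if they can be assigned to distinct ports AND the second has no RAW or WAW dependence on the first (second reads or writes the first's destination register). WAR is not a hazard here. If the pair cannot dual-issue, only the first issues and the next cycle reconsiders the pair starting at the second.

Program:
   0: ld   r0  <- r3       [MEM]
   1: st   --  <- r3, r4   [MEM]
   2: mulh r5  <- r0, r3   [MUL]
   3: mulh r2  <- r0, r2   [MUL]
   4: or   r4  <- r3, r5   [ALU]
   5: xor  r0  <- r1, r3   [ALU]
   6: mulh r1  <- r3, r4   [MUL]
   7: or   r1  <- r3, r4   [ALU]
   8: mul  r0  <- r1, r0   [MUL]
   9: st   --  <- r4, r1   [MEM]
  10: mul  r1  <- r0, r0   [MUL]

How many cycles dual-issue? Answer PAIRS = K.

PAIRS = 4

#0 head=0: ld.MEM i0 no-port MEM/MEM
#1 head=1: st.MEM+mulh.MUL i1&i2 pair
#2 head=3: mulh.MUL+or.ALU i3&i4 pair
#3 head=5: xor.ALU+mulh.MUL i5&i6 pair
#4 head=7: or.ALU i7 RAW r1
#5 head=8: mul.MUL+st.MEM i8&i9 pair
#6 head=10: mul.MUL i10 tail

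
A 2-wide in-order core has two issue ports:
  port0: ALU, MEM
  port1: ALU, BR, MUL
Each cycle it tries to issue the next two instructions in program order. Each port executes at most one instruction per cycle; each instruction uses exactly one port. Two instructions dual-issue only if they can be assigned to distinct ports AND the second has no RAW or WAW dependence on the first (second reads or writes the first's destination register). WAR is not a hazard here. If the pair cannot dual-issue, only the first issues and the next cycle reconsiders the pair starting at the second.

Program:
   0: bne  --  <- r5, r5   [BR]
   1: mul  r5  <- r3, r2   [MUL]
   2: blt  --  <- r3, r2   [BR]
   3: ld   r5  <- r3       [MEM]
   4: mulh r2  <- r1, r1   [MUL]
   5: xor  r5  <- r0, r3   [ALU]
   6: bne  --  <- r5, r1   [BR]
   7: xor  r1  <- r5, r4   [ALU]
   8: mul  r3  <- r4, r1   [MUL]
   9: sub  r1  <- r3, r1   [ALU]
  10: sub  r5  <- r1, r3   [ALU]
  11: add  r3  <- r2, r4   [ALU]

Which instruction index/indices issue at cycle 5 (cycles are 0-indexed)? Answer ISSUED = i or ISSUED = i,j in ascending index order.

  cy0 -> i0 (bne.BR) no-port BR/MUL
  cy1 -> i1 (mul.MUL) no-port MUL/BR
  cy2 -> i2/i3 (blt.BR;ld.MEM) pair
  cy3 -> i4/i5 (mulh.MUL;xor.ALU) pair
  cy4 -> i6/i7 (bne.BR;xor.ALU) pair
  cy5 -> i8 (mul.MUL) RAW r3
  cy6 -> i9 (sub.ALU) RAW r1
  cy7 -> i10/i11 (sub.ALU;add.ALU) pair

ISSUED = 8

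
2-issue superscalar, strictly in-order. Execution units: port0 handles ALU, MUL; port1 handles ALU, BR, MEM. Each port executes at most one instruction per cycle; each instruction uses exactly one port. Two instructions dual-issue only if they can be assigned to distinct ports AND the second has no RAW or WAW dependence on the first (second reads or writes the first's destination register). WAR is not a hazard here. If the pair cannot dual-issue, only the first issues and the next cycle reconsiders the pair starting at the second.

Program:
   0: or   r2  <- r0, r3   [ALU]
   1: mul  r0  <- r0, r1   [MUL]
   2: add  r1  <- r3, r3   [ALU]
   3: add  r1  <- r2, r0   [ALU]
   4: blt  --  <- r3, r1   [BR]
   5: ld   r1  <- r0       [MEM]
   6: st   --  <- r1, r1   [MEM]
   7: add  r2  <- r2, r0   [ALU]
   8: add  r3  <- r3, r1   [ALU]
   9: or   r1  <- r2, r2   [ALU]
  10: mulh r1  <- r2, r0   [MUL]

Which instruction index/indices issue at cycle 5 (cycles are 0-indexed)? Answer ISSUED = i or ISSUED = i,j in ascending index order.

  cy0 -> i0,i1 (or+mul) pair
  cy1 -> i2 (add) WAW r1
  cy2 -> i3 (add) RAW r1
  cy3 -> i4 (blt) no-port BR/MEM
  cy4 -> i5 (ld) no-port MEM/MEM
  cy5 -> i6,i7 (st+add) pair
  cy6 -> i8,i9 (add+or) pair
  cy7 -> i10 (mulh) tail

ISSUED = 6,7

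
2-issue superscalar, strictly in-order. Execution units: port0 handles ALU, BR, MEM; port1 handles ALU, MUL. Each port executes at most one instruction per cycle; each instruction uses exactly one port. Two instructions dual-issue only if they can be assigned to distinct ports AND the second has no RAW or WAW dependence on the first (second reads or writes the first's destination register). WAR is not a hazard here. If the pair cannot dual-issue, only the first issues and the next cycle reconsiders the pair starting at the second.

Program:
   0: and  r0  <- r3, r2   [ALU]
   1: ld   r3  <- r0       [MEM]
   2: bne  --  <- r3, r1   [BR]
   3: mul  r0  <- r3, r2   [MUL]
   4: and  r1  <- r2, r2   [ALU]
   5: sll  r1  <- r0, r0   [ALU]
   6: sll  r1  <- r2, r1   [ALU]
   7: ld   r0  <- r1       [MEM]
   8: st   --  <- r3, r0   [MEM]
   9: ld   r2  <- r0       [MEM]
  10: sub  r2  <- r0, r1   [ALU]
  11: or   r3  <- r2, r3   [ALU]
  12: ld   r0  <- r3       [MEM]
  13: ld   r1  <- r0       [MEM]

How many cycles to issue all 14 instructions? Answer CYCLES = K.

#0 head=0: and.ALU i0 RAW r0
#1 head=1: ld.MEM i1 no-port MEM/BR
#2 head=2: bne.BR+mul.MUL i2,i3 pair
#3 head=4: and.ALU i4 WAW r1
#4 head=5: sll.ALU i5 RAW+WAW r1
#5 head=6: sll.ALU i6 RAW r1
#6 head=7: ld.MEM i7 no-port MEM/MEM
#7 head=8: st.MEM i8 no-port MEM/MEM
#8 head=9: ld.MEM i9 WAW r2
#9 head=10: sub.ALU i10 RAW r2
#10 head=11: or.ALU i11 RAW r3
#11 head=12: ld.MEM i12 no-port MEM/MEM
#12 head=13: ld.MEM i13 tail

CYCLES = 13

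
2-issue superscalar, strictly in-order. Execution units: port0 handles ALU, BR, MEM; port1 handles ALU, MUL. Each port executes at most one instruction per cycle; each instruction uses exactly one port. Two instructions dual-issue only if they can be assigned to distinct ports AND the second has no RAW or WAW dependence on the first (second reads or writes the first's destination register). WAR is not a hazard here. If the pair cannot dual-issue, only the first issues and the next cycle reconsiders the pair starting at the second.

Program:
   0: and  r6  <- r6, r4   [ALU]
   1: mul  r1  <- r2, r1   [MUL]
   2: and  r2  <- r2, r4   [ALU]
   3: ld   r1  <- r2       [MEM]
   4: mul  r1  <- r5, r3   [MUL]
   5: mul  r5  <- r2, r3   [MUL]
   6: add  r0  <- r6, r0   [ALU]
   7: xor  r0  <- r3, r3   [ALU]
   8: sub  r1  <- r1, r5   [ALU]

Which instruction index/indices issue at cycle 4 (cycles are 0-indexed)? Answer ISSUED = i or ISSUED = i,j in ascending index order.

  cy0 -> i0+i1 (and.ALU+mul.MUL) dual
  cy1 -> i2 (and.ALU) RAW r2
  cy2 -> i3 (ld.MEM) WAW r1
  cy3 -> i4 (mul.MUL) no-port MUL/MUL
  cy4 -> i5+i6 (mul.MUL+add.ALU) dual
  cy5 -> i7+i8 (xor.ALU+sub.ALU) dual

ISSUED = 5,6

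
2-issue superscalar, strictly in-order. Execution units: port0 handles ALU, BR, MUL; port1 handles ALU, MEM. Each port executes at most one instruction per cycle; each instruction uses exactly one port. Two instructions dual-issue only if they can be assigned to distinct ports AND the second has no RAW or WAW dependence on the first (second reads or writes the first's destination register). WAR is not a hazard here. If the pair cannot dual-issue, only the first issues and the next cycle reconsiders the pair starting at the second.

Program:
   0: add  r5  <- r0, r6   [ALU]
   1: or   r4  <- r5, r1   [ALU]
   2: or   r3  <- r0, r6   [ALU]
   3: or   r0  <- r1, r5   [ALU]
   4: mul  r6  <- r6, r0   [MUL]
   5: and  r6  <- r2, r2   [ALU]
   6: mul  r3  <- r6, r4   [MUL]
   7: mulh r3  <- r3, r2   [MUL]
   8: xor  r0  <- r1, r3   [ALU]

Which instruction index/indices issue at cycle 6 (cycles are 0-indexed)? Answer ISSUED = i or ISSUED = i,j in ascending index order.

ISSUED = 7

t=0 i0:add.ALU ; RAW r5
t=1 i1,i2:or.ALU or.ALU ; dual
t=2 i3:or.ALU ; RAW r0
t=3 i4:mul.MUL ; WAW r6
t=4 i5:and.ALU ; RAW r6
t=5 i6:mul.MUL ; no-port MUL/MUL
t=6 i7:mulh.MUL ; RAW r3
t=7 i8:xor.ALU ; tail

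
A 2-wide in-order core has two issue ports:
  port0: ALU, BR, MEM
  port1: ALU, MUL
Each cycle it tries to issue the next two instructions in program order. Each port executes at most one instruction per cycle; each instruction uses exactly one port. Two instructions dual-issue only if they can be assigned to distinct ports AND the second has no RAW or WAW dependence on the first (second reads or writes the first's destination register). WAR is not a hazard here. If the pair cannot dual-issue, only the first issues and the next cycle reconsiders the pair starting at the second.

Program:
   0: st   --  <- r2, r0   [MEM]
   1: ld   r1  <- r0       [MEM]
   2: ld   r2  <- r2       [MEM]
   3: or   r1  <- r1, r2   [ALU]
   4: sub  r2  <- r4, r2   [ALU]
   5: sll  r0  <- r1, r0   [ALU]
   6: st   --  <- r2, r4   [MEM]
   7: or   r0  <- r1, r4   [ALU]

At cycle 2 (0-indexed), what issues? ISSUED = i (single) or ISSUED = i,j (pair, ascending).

#0 head=0: st.MEM i0 no-port MEM/MEM
#1 head=1: ld.MEM i1 no-port MEM/MEM
#2 head=2: ld.MEM i2 RAW r2
#3 head=3: or.ALU;sub.ALU i3+i4 2-wide
#4 head=5: sll.ALU;st.MEM i5+i6 2-wide
#5 head=7: or.ALU i7 tail

ISSUED = 2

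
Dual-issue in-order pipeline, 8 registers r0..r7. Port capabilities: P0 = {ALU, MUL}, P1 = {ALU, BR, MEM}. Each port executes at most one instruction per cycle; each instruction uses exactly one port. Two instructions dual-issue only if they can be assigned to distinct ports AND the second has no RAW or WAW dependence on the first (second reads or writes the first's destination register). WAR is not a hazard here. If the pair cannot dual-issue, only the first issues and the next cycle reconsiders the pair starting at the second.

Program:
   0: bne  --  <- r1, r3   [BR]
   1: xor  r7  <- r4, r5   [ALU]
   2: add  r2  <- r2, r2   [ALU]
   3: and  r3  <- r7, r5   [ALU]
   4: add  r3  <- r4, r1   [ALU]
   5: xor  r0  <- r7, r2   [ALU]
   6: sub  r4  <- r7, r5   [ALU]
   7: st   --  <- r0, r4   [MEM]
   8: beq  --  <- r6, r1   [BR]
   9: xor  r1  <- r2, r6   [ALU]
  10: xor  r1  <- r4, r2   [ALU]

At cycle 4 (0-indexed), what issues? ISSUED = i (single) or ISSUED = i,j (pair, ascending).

ISSUED = 7

  cy0 -> i0,i1 (bne;xor) pair
  cy1 -> i2,i3 (add;and) pair
  cy2 -> i4,i5 (add;xor) pair
  cy3 -> i6 (sub) RAW r4
  cy4 -> i7 (st) no-port MEM/BR
  cy5 -> i8,i9 (beq;xor) pair
  cy6 -> i10 (xor) tail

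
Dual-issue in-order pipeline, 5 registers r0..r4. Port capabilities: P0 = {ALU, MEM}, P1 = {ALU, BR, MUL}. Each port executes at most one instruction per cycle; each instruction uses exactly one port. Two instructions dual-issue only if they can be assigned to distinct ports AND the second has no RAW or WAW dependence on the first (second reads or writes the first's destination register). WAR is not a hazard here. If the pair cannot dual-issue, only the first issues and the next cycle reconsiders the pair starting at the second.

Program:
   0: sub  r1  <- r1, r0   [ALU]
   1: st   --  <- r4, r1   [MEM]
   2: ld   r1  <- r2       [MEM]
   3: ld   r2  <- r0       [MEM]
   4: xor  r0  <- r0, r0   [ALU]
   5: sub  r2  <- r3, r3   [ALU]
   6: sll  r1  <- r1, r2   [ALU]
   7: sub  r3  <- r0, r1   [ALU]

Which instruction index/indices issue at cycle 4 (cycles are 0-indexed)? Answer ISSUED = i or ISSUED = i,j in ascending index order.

ISSUED = 5

[0] i0  sub  -- RAW r1
[1] i1  st  -- no-port MEM/MEM
[2] i2  ld  -- no-port MEM/MEM
[3] i3&i4  ld;xor  -- pair
[4] i5  sub  -- RAW r2
[5] i6  sll  -- RAW r1
[6] i7  sub  -- tail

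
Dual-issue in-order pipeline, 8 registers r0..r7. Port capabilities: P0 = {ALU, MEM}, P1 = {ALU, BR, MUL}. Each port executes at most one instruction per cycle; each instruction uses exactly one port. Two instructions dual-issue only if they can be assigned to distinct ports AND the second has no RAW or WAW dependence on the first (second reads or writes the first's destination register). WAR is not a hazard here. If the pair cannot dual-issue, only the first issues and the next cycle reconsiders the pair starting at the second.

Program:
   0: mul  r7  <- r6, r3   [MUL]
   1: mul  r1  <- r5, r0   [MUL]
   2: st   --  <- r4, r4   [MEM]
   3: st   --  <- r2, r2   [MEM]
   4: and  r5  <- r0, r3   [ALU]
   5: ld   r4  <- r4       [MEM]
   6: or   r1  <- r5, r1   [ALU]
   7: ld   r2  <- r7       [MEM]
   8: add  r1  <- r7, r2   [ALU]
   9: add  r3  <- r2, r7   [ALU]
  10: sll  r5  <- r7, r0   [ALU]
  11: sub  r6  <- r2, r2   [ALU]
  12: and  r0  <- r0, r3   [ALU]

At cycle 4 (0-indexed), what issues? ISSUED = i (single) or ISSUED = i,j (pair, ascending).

ISSUED = 7

c0: i0 mul  no-port MUL/MUL
c1: i1,i2 mul/st  pair
c2: i3,i4 st/and  pair
c3: i5,i6 ld/or  pair
c4: i7 ld  RAW r2
c5: i8,i9 add/add  pair
c6: i10,i11 sll/sub  pair
c7: i12 and  tail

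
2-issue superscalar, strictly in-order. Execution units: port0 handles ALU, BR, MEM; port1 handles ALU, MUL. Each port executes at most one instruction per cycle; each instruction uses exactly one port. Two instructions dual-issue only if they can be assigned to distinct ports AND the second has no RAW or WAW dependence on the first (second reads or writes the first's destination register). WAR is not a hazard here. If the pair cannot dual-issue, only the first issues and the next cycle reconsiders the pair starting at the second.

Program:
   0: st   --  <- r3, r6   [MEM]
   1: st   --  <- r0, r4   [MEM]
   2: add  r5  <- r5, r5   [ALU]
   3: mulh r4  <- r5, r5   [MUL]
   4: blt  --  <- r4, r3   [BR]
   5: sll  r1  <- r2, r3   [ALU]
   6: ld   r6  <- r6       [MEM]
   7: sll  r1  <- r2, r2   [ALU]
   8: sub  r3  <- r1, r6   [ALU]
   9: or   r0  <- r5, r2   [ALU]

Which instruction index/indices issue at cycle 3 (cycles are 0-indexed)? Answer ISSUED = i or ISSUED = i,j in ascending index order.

ISSUED = 4,5

#0 head=0: st i0 no-port MEM/MEM
#1 head=1: st/add i1&i2 pair
#2 head=3: mulh i3 RAW r4
#3 head=4: blt/sll i4&i5 pair
#4 head=6: ld/sll i6&i7 pair
#5 head=8: sub/or i8&i9 pair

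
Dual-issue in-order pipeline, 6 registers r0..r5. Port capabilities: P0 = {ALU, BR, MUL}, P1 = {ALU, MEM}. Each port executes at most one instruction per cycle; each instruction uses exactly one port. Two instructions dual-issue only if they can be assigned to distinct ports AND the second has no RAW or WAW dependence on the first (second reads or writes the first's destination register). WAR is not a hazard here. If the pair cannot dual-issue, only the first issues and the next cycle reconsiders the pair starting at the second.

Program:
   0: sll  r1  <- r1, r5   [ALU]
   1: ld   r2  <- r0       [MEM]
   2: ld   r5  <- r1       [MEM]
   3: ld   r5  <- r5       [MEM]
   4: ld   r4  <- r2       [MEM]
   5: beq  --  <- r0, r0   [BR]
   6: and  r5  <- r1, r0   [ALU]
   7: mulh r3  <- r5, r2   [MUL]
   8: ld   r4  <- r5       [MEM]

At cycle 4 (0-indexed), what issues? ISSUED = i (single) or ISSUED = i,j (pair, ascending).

ISSUED = 6

#0 head=0: sll.ALU+ld.MEM i0&i1 2-wide
#1 head=2: ld.MEM i2 no-port MEM/MEM
#2 head=3: ld.MEM i3 no-port MEM/MEM
#3 head=4: ld.MEM+beq.BR i4&i5 2-wide
#4 head=6: and.ALU i6 RAW r5
#5 head=7: mulh.MUL+ld.MEM i7&i8 2-wide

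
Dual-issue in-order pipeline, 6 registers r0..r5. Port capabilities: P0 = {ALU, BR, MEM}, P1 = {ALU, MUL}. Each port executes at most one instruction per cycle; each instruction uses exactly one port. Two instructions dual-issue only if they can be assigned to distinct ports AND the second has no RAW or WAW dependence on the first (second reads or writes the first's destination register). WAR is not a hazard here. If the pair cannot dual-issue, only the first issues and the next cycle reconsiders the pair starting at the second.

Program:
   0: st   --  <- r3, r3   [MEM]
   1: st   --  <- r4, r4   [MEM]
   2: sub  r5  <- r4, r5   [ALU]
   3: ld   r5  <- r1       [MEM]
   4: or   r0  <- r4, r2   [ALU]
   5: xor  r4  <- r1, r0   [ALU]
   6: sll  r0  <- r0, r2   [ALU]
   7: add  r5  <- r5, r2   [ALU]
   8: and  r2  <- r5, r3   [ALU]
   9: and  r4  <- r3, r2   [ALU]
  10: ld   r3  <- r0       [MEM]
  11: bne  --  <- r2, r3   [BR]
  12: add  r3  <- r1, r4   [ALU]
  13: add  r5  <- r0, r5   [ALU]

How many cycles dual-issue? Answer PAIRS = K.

  cy0 -> i0 (st) no-port MEM/MEM
  cy1 -> i1,i2 (st+sub) 2-wide
  cy2 -> i3,i4 (ld+or) 2-wide
  cy3 -> i5,i6 (xor+sll) 2-wide
  cy4 -> i7 (add) RAW r5
  cy5 -> i8 (and) RAW r2
  cy6 -> i9,i10 (and+ld) 2-wide
  cy7 -> i11,i12 (bne+add) 2-wide
  cy8 -> i13 (add) tail

PAIRS = 5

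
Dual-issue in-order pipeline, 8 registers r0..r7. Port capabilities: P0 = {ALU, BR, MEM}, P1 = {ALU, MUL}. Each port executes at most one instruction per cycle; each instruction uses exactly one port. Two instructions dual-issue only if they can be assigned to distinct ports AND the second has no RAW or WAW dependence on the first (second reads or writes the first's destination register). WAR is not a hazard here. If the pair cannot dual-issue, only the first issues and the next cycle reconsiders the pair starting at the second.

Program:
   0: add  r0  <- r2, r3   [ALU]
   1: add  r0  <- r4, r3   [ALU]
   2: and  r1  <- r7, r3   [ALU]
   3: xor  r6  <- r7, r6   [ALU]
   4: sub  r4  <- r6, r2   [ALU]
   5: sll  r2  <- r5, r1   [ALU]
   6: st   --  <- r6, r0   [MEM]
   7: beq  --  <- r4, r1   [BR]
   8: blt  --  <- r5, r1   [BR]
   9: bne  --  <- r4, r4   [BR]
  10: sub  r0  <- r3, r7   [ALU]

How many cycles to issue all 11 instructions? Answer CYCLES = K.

t=0 i0:add.ALU ; WAW r0
t=1 i1+i2:add.ALU+and.ALU ; dual
t=2 i3:xor.ALU ; RAW r6
t=3 i4+i5:sub.ALU+sll.ALU ; dual
t=4 i6:st.MEM ; no-port MEM/BR
t=5 i7:beq.BR ; no-port BR/BR
t=6 i8:blt.BR ; no-port BR/BR
t=7 i9+i10:bne.BR+sub.ALU ; dual

CYCLES = 8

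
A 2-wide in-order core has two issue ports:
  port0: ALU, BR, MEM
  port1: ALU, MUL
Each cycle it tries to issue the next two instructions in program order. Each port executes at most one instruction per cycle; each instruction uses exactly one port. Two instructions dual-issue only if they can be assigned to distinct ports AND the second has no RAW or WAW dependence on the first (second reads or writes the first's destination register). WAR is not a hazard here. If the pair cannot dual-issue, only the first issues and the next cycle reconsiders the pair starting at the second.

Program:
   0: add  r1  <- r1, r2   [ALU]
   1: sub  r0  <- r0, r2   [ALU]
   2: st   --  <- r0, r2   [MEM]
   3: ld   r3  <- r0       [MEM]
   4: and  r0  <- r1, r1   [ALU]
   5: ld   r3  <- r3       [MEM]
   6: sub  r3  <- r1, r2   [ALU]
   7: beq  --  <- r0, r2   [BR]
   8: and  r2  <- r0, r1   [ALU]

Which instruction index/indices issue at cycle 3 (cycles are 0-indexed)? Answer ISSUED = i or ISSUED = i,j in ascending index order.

0. add.ALU/sub.ALU @i0/i1  | pair
1. st.MEM @i2  | no-port MEM/MEM
2. ld.MEM/and.ALU @i3/i4  | pair
3. ld.MEM @i5  | WAW r3
4. sub.ALU/beq.BR @i6/i7  | pair
5. and.ALU @i8  | tail

ISSUED = 5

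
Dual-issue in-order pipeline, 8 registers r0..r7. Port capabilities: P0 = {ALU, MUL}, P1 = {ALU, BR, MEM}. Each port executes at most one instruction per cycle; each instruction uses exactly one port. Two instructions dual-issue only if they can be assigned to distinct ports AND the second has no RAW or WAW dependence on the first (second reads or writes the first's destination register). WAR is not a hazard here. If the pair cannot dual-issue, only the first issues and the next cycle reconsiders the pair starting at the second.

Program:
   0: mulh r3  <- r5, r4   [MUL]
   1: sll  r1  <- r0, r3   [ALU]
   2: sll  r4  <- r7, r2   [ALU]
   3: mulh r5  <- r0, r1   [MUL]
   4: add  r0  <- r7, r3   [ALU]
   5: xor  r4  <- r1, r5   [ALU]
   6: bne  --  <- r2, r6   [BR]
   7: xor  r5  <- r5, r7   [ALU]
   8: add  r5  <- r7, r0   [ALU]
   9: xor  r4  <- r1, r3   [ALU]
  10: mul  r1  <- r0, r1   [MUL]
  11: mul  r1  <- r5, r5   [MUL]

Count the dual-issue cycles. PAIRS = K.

PAIRS = 4

  cy0 -> i0 (mulh.MUL) RAW r3
  cy1 -> i1,i2 (sll.ALU sll.ALU) dual
  cy2 -> i3,i4 (mulh.MUL add.ALU) dual
  cy3 -> i5,i6 (xor.ALU bne.BR) dual
  cy4 -> i7 (xor.ALU) WAW r5
  cy5 -> i8,i9 (add.ALU xor.ALU) dual
  cy6 -> i10 (mul.MUL) no-port MUL/MUL
  cy7 -> i11 (mul.MUL) tail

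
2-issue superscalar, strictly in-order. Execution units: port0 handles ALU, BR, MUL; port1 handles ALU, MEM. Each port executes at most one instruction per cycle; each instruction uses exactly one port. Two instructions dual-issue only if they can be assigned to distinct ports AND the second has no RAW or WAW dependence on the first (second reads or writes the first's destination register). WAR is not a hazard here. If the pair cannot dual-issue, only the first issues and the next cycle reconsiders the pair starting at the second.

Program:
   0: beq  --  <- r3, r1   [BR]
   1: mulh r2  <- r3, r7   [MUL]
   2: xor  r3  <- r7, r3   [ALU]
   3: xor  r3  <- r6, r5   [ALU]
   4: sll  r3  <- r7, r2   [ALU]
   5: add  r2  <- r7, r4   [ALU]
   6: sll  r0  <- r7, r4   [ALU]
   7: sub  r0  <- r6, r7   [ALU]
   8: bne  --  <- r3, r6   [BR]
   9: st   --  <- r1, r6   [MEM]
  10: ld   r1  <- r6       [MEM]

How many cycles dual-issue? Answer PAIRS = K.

[0] i0  beq.BR  -- no-port BR/MUL
[1] i1/i2  mulh.MUL+xor.ALU  -- pair
[2] i3  xor.ALU  -- WAW r3
[3] i4/i5  sll.ALU+add.ALU  -- pair
[4] i6  sll.ALU  -- WAW r0
[5] i7/i8  sub.ALU+bne.BR  -- pair
[6] i9  st.MEM  -- no-port MEM/MEM
[7] i10  ld.MEM  -- tail

PAIRS = 3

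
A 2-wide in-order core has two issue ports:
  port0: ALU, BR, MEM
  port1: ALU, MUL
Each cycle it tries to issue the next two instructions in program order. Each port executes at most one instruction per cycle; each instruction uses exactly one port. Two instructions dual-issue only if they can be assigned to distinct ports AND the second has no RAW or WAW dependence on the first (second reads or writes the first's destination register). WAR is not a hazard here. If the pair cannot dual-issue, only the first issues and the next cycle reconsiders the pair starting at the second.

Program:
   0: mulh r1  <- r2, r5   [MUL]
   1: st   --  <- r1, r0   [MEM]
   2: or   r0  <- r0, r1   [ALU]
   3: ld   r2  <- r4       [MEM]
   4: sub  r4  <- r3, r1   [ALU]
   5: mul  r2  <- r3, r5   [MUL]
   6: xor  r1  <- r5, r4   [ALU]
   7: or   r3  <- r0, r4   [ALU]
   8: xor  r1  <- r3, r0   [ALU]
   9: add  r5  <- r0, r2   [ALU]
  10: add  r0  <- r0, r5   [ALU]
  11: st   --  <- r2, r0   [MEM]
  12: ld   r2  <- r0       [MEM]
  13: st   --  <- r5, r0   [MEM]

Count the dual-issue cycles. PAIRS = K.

PAIRS = 4

0. mulh.MUL @i0  | RAW r1
1. st.MEM/or.ALU @i1&i2  | dual
2. ld.MEM/sub.ALU @i3&i4  | dual
3. mul.MUL/xor.ALU @i5&i6  | dual
4. or.ALU @i7  | RAW r3
5. xor.ALU/add.ALU @i8&i9  | dual
6. add.ALU @i10  | RAW r0
7. st.MEM @i11  | no-port MEM/MEM
8. ld.MEM @i12  | no-port MEM/MEM
9. st.MEM @i13  | tail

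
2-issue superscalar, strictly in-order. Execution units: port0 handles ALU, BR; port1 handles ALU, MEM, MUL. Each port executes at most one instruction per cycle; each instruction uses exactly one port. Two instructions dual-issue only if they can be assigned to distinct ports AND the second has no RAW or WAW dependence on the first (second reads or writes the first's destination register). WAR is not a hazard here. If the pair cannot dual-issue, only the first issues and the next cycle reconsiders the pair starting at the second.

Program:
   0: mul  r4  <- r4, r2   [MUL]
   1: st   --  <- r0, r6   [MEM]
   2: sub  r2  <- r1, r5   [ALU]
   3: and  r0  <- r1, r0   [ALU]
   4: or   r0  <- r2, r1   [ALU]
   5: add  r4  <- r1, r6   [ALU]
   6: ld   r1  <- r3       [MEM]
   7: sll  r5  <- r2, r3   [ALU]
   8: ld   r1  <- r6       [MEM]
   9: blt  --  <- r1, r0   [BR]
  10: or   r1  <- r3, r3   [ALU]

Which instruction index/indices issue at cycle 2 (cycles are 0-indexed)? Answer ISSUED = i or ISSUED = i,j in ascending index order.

[0] i0  mul  -- no-port MUL/MEM
[1] i1/i2  st/sub  -- dual
[2] i3  and  -- WAW r0
[3] i4/i5  or/add  -- dual
[4] i6/i7  ld/sll  -- dual
[5] i8  ld  -- RAW r1
[6] i9/i10  blt/or  -- dual

ISSUED = 3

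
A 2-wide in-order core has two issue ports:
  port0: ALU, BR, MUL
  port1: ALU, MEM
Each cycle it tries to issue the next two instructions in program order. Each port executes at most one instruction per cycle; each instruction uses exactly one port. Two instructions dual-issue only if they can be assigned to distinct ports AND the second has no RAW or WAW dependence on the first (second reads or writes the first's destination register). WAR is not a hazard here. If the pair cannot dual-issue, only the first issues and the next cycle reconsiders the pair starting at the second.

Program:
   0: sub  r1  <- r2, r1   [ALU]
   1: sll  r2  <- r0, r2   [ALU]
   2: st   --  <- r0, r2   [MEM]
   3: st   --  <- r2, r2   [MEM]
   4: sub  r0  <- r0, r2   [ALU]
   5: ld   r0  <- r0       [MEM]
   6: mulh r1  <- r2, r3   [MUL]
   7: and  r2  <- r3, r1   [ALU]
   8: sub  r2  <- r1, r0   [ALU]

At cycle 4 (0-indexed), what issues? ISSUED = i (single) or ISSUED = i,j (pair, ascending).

t=0 i0+i1:sub/sll ; dual
t=1 i2:st ; no-port MEM/MEM
t=2 i3+i4:st/sub ; dual
t=3 i5+i6:ld/mulh ; dual
t=4 i7:and ; WAW r2
t=5 i8:sub ; tail

ISSUED = 7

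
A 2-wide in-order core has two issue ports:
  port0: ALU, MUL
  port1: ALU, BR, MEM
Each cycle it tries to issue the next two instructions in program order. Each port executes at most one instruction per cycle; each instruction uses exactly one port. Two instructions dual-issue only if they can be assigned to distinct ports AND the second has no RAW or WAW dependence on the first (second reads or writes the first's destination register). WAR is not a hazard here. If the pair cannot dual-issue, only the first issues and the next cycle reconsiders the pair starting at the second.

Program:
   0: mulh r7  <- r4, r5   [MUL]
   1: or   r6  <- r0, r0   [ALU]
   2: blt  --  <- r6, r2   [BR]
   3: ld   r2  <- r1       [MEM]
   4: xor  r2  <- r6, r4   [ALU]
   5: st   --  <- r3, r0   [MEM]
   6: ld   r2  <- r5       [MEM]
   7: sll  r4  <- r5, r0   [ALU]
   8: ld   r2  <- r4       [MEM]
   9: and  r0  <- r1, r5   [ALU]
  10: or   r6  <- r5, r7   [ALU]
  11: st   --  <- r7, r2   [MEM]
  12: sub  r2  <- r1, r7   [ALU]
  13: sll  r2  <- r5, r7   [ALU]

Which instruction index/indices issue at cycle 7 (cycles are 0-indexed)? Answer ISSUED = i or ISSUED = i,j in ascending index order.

#0 head=0: mulh+or i0+i1 dual
#1 head=2: blt i2 no-port BR/MEM
#2 head=3: ld i3 WAW r2
#3 head=4: xor+st i4+i5 dual
#4 head=6: ld+sll i6+i7 dual
#5 head=8: ld+and i8+i9 dual
#6 head=10: or+st i10+i11 dual
#7 head=12: sub i12 WAW r2
#8 head=13: sll i13 tail

ISSUED = 12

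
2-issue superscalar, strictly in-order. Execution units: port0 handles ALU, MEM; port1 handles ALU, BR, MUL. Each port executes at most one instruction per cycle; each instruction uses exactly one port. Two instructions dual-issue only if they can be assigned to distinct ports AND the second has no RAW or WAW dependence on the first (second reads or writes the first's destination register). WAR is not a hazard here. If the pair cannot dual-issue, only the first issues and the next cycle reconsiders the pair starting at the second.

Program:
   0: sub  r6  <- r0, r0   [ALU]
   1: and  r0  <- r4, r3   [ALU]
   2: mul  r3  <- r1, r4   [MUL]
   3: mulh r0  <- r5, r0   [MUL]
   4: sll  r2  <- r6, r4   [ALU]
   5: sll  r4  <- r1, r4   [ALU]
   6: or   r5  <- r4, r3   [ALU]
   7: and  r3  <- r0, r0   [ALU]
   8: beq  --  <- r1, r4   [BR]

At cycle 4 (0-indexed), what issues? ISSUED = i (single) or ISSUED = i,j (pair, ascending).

ISSUED = 6,7

[0] i0/i1  sub;and  -- pair
[1] i2  mul  -- no-port MUL/MUL
[2] i3/i4  mulh;sll  -- pair
[3] i5  sll  -- RAW r4
[4] i6/i7  or;and  -- pair
[5] i8  beq  -- tail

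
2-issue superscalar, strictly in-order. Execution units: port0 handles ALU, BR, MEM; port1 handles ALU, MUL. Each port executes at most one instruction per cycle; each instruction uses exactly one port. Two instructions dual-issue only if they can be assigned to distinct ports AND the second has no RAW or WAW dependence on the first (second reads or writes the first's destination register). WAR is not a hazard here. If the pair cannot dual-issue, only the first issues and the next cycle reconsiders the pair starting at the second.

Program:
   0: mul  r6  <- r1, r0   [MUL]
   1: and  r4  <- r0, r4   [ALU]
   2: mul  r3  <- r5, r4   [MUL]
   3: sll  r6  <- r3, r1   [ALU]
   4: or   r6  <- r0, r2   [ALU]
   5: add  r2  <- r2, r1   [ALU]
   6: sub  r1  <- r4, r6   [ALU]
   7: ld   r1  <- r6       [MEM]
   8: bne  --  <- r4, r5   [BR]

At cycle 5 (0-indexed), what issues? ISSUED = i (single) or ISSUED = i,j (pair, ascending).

t=0 i0+i1:mul.MUL and.ALU ; 2-wide
t=1 i2:mul.MUL ; RAW r3
t=2 i3:sll.ALU ; WAW r6
t=3 i4+i5:or.ALU add.ALU ; 2-wide
t=4 i6:sub.ALU ; WAW r1
t=5 i7:ld.MEM ; no-port MEM/BR
t=6 i8:bne.BR ; tail

ISSUED = 7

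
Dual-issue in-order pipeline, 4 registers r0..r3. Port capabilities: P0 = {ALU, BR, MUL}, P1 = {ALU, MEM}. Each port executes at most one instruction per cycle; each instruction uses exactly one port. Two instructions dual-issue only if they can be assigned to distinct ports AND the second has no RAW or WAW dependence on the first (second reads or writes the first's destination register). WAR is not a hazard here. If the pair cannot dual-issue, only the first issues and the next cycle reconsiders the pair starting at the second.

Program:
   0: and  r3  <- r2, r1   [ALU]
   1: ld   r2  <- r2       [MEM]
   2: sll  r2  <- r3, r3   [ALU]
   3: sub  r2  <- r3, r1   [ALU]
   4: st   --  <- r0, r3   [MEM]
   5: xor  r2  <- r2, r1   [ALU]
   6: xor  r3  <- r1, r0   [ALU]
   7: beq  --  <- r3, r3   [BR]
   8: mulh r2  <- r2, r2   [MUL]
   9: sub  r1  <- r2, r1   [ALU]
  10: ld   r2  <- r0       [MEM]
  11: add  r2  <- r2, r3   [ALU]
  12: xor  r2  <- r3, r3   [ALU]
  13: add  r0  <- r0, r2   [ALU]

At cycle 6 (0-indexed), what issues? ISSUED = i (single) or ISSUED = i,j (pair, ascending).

ISSUED = 9,10

#0 head=0: and.ALU ld.MEM i0+i1 pair
#1 head=2: sll.ALU i2 WAW r2
#2 head=3: sub.ALU st.MEM i3+i4 pair
#3 head=5: xor.ALU xor.ALU i5+i6 pair
#4 head=7: beq.BR i7 no-port BR/MUL
#5 head=8: mulh.MUL i8 RAW r2
#6 head=9: sub.ALU ld.MEM i9+i10 pair
#7 head=11: add.ALU i11 WAW r2
#8 head=12: xor.ALU i12 RAW r2
#9 head=13: add.ALU i13 tail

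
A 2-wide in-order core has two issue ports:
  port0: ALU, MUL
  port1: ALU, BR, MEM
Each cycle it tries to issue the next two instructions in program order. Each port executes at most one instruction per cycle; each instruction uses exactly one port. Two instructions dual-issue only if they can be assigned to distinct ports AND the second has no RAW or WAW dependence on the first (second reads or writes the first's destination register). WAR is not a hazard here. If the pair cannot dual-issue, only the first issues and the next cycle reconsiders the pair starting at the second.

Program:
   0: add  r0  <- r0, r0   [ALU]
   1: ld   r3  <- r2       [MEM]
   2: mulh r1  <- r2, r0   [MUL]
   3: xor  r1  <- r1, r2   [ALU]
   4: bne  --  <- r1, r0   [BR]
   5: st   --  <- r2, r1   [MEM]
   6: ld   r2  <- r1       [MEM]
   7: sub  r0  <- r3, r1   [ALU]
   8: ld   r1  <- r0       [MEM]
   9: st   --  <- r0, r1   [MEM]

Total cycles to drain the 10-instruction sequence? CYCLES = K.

CYCLES = 8

t=0 i0,i1:add.ALU/ld.MEM ; 2-wide
t=1 i2:mulh.MUL ; RAW+WAW r1
t=2 i3:xor.ALU ; RAW r1
t=3 i4:bne.BR ; no-port BR/MEM
t=4 i5:st.MEM ; no-port MEM/MEM
t=5 i6,i7:ld.MEM/sub.ALU ; 2-wide
t=6 i8:ld.MEM ; no-port MEM/MEM
t=7 i9:st.MEM ; tail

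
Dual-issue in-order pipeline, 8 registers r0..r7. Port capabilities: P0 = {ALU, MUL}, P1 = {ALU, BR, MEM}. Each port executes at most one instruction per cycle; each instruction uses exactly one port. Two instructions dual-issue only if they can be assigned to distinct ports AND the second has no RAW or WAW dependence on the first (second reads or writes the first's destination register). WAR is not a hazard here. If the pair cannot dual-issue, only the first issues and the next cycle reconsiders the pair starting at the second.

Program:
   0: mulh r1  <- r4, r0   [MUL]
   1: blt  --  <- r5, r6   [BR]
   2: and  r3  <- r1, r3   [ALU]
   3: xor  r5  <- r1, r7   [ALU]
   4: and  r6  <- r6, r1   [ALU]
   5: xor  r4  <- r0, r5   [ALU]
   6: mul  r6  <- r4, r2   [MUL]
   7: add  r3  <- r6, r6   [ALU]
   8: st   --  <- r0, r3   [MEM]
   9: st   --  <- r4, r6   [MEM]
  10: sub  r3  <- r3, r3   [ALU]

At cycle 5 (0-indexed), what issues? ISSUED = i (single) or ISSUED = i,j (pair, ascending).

0. mulh blt @i0+i1  | dual
1. and xor @i2+i3  | dual
2. and xor @i4+i5  | dual
3. mul @i6  | RAW r6
4. add @i7  | RAW r3
5. st @i8  | no-port MEM/MEM
6. st sub @i9+i10  | dual

ISSUED = 8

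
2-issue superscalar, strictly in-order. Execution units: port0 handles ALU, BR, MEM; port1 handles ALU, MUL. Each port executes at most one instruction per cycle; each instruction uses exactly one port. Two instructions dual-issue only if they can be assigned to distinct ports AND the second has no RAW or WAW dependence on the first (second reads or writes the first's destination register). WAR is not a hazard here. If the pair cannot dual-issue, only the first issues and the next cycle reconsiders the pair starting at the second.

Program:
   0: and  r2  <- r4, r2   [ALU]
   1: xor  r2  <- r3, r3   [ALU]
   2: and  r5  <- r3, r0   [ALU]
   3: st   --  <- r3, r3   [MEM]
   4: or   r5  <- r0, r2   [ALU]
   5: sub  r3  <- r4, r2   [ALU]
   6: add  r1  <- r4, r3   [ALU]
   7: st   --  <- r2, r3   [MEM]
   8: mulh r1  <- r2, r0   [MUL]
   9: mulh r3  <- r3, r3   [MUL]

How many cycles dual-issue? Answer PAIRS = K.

PAIRS = 3

c0: i0 and  WAW r2
c1: i1,i2 xor/and  dual
c2: i3,i4 st/or  dual
c3: i5 sub  RAW r3
c4: i6,i7 add/st  dual
c5: i8 mulh  no-port MUL/MUL
c6: i9 mulh  tail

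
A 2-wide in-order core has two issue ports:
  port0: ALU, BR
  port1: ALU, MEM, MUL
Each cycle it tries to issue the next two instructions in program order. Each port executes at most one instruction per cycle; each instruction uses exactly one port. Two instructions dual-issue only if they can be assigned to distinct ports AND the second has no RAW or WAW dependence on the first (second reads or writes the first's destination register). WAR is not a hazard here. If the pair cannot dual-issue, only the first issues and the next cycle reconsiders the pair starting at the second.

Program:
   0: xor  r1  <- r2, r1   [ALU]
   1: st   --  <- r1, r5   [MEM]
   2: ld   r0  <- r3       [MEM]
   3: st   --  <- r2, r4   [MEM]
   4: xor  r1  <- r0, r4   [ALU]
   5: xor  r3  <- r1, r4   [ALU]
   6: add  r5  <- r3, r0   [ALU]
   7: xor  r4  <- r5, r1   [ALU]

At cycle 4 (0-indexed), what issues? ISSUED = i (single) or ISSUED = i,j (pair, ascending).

c0: i0 xor  RAW r1
c1: i1 st  no-port MEM/MEM
c2: i2 ld  no-port MEM/MEM
c3: i3,i4 st xor  2-wide
c4: i5 xor  RAW r3
c5: i6 add  RAW r5
c6: i7 xor  tail

ISSUED = 5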